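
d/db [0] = 0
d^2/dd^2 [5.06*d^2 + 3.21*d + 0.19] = 10.1200000000000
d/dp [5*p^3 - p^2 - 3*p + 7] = 15*p^2 - 2*p - 3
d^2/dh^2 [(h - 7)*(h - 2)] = 2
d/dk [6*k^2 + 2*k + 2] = 12*k + 2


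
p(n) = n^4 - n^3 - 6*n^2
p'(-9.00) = -3051.00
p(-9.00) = 6804.00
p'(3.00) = 45.00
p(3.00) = 0.00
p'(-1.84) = -12.99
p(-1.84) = -2.62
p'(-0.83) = 5.61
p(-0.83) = -3.09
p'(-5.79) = -807.51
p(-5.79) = 1116.83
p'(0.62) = -7.64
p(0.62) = -2.40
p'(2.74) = 26.88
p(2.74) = -9.25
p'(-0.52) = 4.87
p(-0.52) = -1.41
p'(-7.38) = -1682.62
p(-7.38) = 3041.53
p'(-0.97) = 5.17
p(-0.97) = -3.85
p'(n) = 4*n^3 - 3*n^2 - 12*n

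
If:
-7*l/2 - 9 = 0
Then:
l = -18/7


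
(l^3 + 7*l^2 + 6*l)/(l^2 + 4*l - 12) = l*(l + 1)/(l - 2)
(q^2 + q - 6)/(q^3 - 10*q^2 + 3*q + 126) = (q - 2)/(q^2 - 13*q + 42)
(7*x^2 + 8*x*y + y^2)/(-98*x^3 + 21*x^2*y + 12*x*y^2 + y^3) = (-x - y)/(14*x^2 - 5*x*y - y^2)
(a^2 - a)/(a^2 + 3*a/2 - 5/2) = 2*a/(2*a + 5)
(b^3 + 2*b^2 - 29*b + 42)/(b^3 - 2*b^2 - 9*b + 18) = (b + 7)/(b + 3)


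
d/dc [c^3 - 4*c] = 3*c^2 - 4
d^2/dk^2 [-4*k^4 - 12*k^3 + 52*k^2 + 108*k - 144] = -48*k^2 - 72*k + 104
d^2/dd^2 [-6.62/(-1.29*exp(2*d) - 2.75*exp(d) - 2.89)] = (6.62*(2.58*exp(d) + 2.75)*(5.16*exp(d) + 5.5)*exp(d) - (34.1592*exp(d) + 18.205)*(1.29*exp(2*d) + 2.75*exp(d) + 2.89))*exp(d)/(1.29*exp(2*d) + 2.75*exp(d) + 2.89)^3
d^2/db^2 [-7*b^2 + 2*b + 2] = -14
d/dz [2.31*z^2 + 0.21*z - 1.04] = 4.62*z + 0.21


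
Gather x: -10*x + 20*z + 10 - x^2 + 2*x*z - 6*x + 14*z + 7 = -x^2 + x*(2*z - 16) + 34*z + 17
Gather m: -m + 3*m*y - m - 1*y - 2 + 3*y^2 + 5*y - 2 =m*(3*y - 2) + 3*y^2 + 4*y - 4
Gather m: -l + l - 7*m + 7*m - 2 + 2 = 0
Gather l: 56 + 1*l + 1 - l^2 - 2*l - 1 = -l^2 - l + 56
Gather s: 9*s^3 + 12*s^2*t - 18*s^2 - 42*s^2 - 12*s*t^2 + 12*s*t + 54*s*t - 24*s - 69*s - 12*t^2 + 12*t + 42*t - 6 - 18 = 9*s^3 + s^2*(12*t - 60) + s*(-12*t^2 + 66*t - 93) - 12*t^2 + 54*t - 24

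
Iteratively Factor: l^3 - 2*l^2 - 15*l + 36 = (l - 3)*(l^2 + l - 12) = (l - 3)*(l + 4)*(l - 3)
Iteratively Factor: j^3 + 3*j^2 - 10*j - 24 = (j - 3)*(j^2 + 6*j + 8) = (j - 3)*(j + 2)*(j + 4)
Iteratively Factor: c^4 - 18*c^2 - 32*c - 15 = (c + 1)*(c^3 - c^2 - 17*c - 15) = (c - 5)*(c + 1)*(c^2 + 4*c + 3) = (c - 5)*(c + 1)^2*(c + 3)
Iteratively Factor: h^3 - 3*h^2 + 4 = (h + 1)*(h^2 - 4*h + 4) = (h - 2)*(h + 1)*(h - 2)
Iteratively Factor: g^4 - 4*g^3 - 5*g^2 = (g + 1)*(g^3 - 5*g^2) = g*(g + 1)*(g^2 - 5*g) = g*(g - 5)*(g + 1)*(g)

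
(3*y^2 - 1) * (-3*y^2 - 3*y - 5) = -9*y^4 - 9*y^3 - 12*y^2 + 3*y + 5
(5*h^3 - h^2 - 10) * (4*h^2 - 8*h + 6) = 20*h^5 - 44*h^4 + 38*h^3 - 46*h^2 + 80*h - 60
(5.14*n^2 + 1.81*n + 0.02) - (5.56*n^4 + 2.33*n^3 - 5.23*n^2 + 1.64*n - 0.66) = -5.56*n^4 - 2.33*n^3 + 10.37*n^2 + 0.17*n + 0.68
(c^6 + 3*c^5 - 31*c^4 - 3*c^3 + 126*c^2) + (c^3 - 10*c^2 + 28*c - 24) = c^6 + 3*c^5 - 31*c^4 - 2*c^3 + 116*c^2 + 28*c - 24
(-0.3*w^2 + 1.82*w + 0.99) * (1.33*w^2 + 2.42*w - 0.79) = -0.399*w^4 + 1.6946*w^3 + 5.9581*w^2 + 0.958*w - 0.7821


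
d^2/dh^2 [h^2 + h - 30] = 2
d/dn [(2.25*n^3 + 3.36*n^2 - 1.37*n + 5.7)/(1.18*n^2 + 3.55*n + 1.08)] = (2.655*n^4 + 15.975*n^3 + 20.8346*n^2 - 6.1944*n - 21.7146)/(1.3924*n^4 + 8.378*n^3 + 15.1513*n^2 + 7.668*n + 1.1664)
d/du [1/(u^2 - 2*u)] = 2*(1 - u)/(u^2*(u - 2)^2)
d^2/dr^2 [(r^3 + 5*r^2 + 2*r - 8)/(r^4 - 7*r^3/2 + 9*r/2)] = 4*(4*r^9 + 60*r^8 - 162*r^7 - 425*r^6 + 1623*r^5 - 1515*r^4 - 81*r^3 + 1512*r^2 - 648)/(r^3*(8*r^9 - 84*r^8 + 294*r^7 - 235*r^6 - 756*r^5 + 1323*r^4 + 486*r^3 - 1701*r^2 + 729))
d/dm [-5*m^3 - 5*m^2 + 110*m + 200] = -15*m^2 - 10*m + 110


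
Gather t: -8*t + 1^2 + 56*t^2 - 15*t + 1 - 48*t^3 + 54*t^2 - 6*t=-48*t^3 + 110*t^2 - 29*t + 2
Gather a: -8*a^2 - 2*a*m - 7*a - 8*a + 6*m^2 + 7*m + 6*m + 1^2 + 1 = -8*a^2 + a*(-2*m - 15) + 6*m^2 + 13*m + 2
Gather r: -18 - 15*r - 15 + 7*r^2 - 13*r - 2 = 7*r^2 - 28*r - 35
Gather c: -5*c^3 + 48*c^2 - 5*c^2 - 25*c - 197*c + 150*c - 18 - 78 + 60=-5*c^3 + 43*c^2 - 72*c - 36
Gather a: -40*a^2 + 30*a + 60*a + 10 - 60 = -40*a^2 + 90*a - 50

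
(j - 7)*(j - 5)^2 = j^3 - 17*j^2 + 95*j - 175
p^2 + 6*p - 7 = (p - 1)*(p + 7)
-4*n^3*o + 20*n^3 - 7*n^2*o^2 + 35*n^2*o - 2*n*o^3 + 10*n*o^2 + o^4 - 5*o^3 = (-4*n + o)*(n + o)^2*(o - 5)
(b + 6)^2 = b^2 + 12*b + 36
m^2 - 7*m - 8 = (m - 8)*(m + 1)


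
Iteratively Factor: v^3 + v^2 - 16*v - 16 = (v + 4)*(v^2 - 3*v - 4) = (v + 1)*(v + 4)*(v - 4)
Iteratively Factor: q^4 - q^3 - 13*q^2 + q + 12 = (q - 4)*(q^3 + 3*q^2 - q - 3) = (q - 4)*(q + 3)*(q^2 - 1) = (q - 4)*(q + 1)*(q + 3)*(q - 1)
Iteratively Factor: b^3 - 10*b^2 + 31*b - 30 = (b - 3)*(b^2 - 7*b + 10) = (b - 5)*(b - 3)*(b - 2)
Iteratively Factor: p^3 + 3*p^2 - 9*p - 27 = (p + 3)*(p^2 - 9) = (p - 3)*(p + 3)*(p + 3)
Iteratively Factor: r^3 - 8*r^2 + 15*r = (r)*(r^2 - 8*r + 15) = r*(r - 5)*(r - 3)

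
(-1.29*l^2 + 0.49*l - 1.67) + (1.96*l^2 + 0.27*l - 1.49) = 0.67*l^2 + 0.76*l - 3.16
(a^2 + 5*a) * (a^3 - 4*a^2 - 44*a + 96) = a^5 + a^4 - 64*a^3 - 124*a^2 + 480*a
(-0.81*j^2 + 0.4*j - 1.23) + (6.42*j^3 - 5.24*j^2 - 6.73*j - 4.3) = 6.42*j^3 - 6.05*j^2 - 6.33*j - 5.53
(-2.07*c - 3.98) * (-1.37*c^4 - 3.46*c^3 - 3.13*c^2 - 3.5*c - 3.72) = 2.8359*c^5 + 12.6148*c^4 + 20.2499*c^3 + 19.7024*c^2 + 21.6304*c + 14.8056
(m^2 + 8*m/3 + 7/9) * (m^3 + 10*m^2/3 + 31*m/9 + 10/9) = m^5 + 6*m^4 + 118*m^3/9 + 116*m^2/9 + 457*m/81 + 70/81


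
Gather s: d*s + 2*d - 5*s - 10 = 2*d + s*(d - 5) - 10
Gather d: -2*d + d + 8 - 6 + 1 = 3 - d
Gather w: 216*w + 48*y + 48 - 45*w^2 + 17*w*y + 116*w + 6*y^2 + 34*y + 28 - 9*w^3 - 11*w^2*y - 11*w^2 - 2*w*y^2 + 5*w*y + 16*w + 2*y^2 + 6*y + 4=-9*w^3 + w^2*(-11*y - 56) + w*(-2*y^2 + 22*y + 348) + 8*y^2 + 88*y + 80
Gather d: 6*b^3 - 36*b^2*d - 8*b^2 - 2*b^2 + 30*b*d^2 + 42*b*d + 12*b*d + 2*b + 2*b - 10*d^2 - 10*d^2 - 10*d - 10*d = 6*b^3 - 10*b^2 + 4*b + d^2*(30*b - 20) + d*(-36*b^2 + 54*b - 20)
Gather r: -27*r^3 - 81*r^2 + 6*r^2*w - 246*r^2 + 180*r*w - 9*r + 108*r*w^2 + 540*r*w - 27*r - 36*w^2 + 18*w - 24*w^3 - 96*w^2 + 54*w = -27*r^3 + r^2*(6*w - 327) + r*(108*w^2 + 720*w - 36) - 24*w^3 - 132*w^2 + 72*w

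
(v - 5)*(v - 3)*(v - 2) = v^3 - 10*v^2 + 31*v - 30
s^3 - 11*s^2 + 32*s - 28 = (s - 7)*(s - 2)^2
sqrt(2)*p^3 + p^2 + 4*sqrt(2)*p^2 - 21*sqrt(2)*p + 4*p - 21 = (p - 3)*(p + 7)*(sqrt(2)*p + 1)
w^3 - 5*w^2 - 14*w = w*(w - 7)*(w + 2)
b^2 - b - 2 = (b - 2)*(b + 1)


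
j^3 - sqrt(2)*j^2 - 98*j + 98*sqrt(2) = (j - 7*sqrt(2))*(j - sqrt(2))*(j + 7*sqrt(2))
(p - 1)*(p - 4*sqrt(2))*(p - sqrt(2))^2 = p^4 - 6*sqrt(2)*p^3 - p^3 + 6*sqrt(2)*p^2 + 18*p^2 - 18*p - 8*sqrt(2)*p + 8*sqrt(2)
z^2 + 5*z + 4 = (z + 1)*(z + 4)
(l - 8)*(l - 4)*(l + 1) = l^3 - 11*l^2 + 20*l + 32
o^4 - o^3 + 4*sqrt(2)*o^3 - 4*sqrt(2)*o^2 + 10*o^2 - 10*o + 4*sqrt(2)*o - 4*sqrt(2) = (o - 1)*(o + sqrt(2))^2*(o + 2*sqrt(2))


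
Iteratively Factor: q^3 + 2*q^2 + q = (q + 1)*(q^2 + q) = (q + 1)^2*(q)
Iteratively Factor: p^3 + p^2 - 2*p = (p - 1)*(p^2 + 2*p) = p*(p - 1)*(p + 2)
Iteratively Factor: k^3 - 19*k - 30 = (k - 5)*(k^2 + 5*k + 6) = (k - 5)*(k + 3)*(k + 2)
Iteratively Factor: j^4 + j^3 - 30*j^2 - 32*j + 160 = (j + 4)*(j^3 - 3*j^2 - 18*j + 40) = (j - 5)*(j + 4)*(j^2 + 2*j - 8) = (j - 5)*(j + 4)^2*(j - 2)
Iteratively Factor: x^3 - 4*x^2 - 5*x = (x)*(x^2 - 4*x - 5) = x*(x - 5)*(x + 1)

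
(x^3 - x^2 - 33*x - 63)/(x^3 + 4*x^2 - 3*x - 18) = (x - 7)/(x - 2)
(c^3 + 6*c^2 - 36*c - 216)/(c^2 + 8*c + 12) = (c^2 - 36)/(c + 2)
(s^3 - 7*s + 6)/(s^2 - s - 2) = (s^2 + 2*s - 3)/(s + 1)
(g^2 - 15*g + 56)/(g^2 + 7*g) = (g^2 - 15*g + 56)/(g*(g + 7))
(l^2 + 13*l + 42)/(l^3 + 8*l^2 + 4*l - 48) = (l + 7)/(l^2 + 2*l - 8)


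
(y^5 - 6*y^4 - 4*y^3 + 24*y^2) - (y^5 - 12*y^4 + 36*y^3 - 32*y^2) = 6*y^4 - 40*y^3 + 56*y^2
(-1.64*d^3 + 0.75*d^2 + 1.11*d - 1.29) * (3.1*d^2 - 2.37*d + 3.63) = -5.084*d^5 + 6.2118*d^4 - 4.2897*d^3 - 3.9072*d^2 + 7.0866*d - 4.6827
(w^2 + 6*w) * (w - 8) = w^3 - 2*w^2 - 48*w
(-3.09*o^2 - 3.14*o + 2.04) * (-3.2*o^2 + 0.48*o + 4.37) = 9.888*o^4 + 8.5648*o^3 - 21.5385*o^2 - 12.7426*o + 8.9148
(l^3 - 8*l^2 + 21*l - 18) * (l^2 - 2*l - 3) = l^5 - 10*l^4 + 34*l^3 - 36*l^2 - 27*l + 54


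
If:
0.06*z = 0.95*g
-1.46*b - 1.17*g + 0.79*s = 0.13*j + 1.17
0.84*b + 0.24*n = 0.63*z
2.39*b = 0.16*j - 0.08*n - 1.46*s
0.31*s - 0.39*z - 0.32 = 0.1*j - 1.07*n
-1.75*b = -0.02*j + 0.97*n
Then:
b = -4.27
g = -0.06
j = 232.95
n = 12.51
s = 31.83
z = -0.93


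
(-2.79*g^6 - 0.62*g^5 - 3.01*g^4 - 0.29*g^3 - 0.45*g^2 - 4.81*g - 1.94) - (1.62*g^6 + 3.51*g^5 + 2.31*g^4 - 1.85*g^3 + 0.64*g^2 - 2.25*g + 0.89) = -4.41*g^6 - 4.13*g^5 - 5.32*g^4 + 1.56*g^3 - 1.09*g^2 - 2.56*g - 2.83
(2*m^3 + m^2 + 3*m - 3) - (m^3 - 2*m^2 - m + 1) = m^3 + 3*m^2 + 4*m - 4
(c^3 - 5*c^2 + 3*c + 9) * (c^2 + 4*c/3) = c^5 - 11*c^4/3 - 11*c^3/3 + 13*c^2 + 12*c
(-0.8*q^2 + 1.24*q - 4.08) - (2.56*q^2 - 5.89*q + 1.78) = -3.36*q^2 + 7.13*q - 5.86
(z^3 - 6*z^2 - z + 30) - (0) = z^3 - 6*z^2 - z + 30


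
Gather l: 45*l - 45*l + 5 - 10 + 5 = 0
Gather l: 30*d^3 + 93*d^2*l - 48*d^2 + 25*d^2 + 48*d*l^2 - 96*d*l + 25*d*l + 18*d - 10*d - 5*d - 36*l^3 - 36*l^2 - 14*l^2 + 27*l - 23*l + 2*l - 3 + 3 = 30*d^3 - 23*d^2 + 3*d - 36*l^3 + l^2*(48*d - 50) + l*(93*d^2 - 71*d + 6)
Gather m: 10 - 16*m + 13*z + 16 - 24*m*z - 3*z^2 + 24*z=m*(-24*z - 16) - 3*z^2 + 37*z + 26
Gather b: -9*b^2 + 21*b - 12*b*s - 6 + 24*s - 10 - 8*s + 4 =-9*b^2 + b*(21 - 12*s) + 16*s - 12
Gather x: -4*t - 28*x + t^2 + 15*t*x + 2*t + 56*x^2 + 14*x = t^2 - 2*t + 56*x^2 + x*(15*t - 14)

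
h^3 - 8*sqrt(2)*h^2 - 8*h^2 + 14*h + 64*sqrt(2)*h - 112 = (h - 8)*(h - 7*sqrt(2))*(h - sqrt(2))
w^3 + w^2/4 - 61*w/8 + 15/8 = (w - 5/2)*(w - 1/4)*(w + 3)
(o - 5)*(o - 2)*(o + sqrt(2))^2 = o^4 - 7*o^3 + 2*sqrt(2)*o^3 - 14*sqrt(2)*o^2 + 12*o^2 - 14*o + 20*sqrt(2)*o + 20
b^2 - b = b*(b - 1)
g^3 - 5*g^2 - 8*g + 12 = (g - 6)*(g - 1)*(g + 2)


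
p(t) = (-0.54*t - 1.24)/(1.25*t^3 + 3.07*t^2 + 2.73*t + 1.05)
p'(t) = (-0.54*t - 1.24)*(-3.75*t^2 - 6.14*t - 2.73)/(1.25*t^3 + 3.07*t^2 + 2.73*t + 1.05)^2 - 0.54/(1.25*t^3 + 3.07*t^2 + 2.73*t + 1.05)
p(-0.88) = -4.42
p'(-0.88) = 2.77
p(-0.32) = -2.37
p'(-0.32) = 4.86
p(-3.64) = -0.03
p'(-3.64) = -0.01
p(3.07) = -0.04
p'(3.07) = 0.02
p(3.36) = -0.03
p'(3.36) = 0.02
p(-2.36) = -0.01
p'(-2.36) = 0.10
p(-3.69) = -0.03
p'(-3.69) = -0.01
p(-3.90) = -0.02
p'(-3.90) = -0.01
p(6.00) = -0.01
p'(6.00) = 0.00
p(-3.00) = -0.03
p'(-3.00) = 0.00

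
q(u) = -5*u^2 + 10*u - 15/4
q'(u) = 10 - 10*u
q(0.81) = 1.07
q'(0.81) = 1.90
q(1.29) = 0.83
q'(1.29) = -2.90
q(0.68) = 0.74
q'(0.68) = 3.20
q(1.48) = 0.10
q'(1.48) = -4.80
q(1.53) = -0.15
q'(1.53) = -5.30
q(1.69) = -1.13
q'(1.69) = -6.90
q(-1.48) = -29.50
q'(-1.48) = 24.80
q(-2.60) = -63.55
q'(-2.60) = 36.00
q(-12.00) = -843.75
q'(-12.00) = 130.00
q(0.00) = -3.75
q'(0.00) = 10.00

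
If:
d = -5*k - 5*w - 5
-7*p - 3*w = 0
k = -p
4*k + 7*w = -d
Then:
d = -305/11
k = 15/11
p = -15/11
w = 35/11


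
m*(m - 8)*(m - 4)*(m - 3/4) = m^4 - 51*m^3/4 + 41*m^2 - 24*m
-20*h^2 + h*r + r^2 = (-4*h + r)*(5*h + r)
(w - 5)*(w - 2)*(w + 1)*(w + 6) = w^4 - 33*w^2 + 28*w + 60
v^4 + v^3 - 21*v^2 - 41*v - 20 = (v - 5)*(v + 1)^2*(v + 4)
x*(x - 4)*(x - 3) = x^3 - 7*x^2 + 12*x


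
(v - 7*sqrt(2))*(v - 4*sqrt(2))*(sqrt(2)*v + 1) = sqrt(2)*v^3 - 21*v^2 + 45*sqrt(2)*v + 56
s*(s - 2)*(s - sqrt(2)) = s^3 - 2*s^2 - sqrt(2)*s^2 + 2*sqrt(2)*s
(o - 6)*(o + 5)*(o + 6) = o^3 + 5*o^2 - 36*o - 180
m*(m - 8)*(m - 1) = m^3 - 9*m^2 + 8*m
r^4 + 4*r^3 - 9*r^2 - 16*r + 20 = (r - 2)*(r - 1)*(r + 2)*(r + 5)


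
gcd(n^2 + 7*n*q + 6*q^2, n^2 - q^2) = n + q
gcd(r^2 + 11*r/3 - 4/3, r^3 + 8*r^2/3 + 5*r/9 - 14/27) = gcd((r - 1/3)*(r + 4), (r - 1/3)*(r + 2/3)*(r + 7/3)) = r - 1/3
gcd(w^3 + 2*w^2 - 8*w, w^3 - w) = w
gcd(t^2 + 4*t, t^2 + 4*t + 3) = 1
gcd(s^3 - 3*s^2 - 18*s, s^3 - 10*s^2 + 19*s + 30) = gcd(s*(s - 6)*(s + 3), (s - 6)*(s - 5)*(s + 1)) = s - 6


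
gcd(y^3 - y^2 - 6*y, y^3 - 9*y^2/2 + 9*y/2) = y^2 - 3*y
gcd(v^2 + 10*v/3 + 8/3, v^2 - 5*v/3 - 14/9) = 1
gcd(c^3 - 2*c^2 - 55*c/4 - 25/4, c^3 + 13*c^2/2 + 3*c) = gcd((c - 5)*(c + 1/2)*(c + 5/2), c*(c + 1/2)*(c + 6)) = c + 1/2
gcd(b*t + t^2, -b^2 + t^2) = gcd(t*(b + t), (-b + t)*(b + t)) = b + t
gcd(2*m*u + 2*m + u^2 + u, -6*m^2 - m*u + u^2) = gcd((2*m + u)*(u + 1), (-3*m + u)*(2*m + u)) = 2*m + u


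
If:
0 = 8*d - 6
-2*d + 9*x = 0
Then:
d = 3/4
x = 1/6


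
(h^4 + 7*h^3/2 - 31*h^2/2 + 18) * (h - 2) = h^5 + 3*h^4/2 - 45*h^3/2 + 31*h^2 + 18*h - 36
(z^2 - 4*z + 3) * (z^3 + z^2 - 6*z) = z^5 - 3*z^4 - 7*z^3 + 27*z^2 - 18*z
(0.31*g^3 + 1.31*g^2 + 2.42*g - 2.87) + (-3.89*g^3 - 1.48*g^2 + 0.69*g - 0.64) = -3.58*g^3 - 0.17*g^2 + 3.11*g - 3.51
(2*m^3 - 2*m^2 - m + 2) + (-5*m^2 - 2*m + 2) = 2*m^3 - 7*m^2 - 3*m + 4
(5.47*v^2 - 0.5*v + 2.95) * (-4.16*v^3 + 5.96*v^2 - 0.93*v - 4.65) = -22.7552*v^5 + 34.6812*v^4 - 20.3391*v^3 - 7.3885*v^2 - 0.4185*v - 13.7175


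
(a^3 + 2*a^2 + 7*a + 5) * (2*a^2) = 2*a^5 + 4*a^4 + 14*a^3 + 10*a^2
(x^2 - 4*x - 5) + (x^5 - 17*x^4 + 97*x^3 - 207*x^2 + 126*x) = x^5 - 17*x^4 + 97*x^3 - 206*x^2 + 122*x - 5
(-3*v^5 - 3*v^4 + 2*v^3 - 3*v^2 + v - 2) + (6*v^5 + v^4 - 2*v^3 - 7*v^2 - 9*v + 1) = 3*v^5 - 2*v^4 - 10*v^2 - 8*v - 1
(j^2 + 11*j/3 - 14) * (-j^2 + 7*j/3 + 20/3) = -j^4 - 4*j^3/3 + 263*j^2/9 - 74*j/9 - 280/3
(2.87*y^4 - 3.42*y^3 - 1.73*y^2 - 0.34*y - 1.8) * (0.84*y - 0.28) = 2.4108*y^5 - 3.6764*y^4 - 0.4956*y^3 + 0.1988*y^2 - 1.4168*y + 0.504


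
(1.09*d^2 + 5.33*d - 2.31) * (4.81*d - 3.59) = 5.2429*d^3 + 21.7242*d^2 - 30.2458*d + 8.2929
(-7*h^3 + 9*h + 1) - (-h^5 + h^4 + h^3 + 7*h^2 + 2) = h^5 - h^4 - 8*h^3 - 7*h^2 + 9*h - 1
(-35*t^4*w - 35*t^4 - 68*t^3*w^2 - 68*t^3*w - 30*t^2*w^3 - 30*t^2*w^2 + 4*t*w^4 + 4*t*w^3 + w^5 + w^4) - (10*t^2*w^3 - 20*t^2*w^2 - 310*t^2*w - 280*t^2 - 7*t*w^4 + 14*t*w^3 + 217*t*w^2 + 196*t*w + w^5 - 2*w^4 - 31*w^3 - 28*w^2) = -35*t^4*w - 35*t^4 - 68*t^3*w^2 - 68*t^3*w - 40*t^2*w^3 - 10*t^2*w^2 + 310*t^2*w + 280*t^2 + 11*t*w^4 - 10*t*w^3 - 217*t*w^2 - 196*t*w + 3*w^4 + 31*w^3 + 28*w^2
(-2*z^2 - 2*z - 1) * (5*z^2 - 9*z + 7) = -10*z^4 + 8*z^3 - z^2 - 5*z - 7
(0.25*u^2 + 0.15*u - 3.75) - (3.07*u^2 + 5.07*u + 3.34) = -2.82*u^2 - 4.92*u - 7.09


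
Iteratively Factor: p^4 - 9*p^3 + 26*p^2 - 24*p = (p)*(p^3 - 9*p^2 + 26*p - 24) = p*(p - 3)*(p^2 - 6*p + 8) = p*(p - 4)*(p - 3)*(p - 2)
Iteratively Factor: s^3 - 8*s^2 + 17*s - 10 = (s - 2)*(s^2 - 6*s + 5) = (s - 2)*(s - 1)*(s - 5)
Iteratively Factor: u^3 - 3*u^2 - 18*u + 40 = (u + 4)*(u^2 - 7*u + 10) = (u - 2)*(u + 4)*(u - 5)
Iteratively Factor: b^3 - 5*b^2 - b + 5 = (b - 1)*(b^2 - 4*b - 5) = (b - 5)*(b - 1)*(b + 1)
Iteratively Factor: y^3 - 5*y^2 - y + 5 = (y + 1)*(y^2 - 6*y + 5) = (y - 5)*(y + 1)*(y - 1)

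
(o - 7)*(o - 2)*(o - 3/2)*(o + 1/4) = o^4 - 41*o^3/4 + 199*o^2/8 - 113*o/8 - 21/4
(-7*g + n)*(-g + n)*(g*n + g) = 7*g^3*n + 7*g^3 - 8*g^2*n^2 - 8*g^2*n + g*n^3 + g*n^2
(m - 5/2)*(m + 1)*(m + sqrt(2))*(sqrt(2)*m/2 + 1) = sqrt(2)*m^4/2 - 3*sqrt(2)*m^3/4 + 2*m^3 - 3*m^2 - sqrt(2)*m^2/4 - 5*m - 3*sqrt(2)*m/2 - 5*sqrt(2)/2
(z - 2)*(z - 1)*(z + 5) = z^3 + 2*z^2 - 13*z + 10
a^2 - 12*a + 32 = (a - 8)*(a - 4)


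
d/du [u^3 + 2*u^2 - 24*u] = 3*u^2 + 4*u - 24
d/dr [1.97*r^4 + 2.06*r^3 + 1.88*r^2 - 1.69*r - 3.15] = 7.88*r^3 + 6.18*r^2 + 3.76*r - 1.69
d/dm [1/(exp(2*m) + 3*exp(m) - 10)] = (-2*exp(m) - 3)*exp(m)/(exp(2*m) + 3*exp(m) - 10)^2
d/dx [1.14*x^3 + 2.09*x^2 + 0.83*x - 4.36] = 3.42*x^2 + 4.18*x + 0.83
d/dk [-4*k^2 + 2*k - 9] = 2 - 8*k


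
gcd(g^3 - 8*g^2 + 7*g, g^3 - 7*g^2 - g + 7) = g^2 - 8*g + 7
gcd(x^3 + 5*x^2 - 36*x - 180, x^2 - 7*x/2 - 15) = x - 6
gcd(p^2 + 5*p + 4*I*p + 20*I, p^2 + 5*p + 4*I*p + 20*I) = p^2 + p*(5 + 4*I) + 20*I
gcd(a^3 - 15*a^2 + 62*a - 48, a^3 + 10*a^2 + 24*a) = 1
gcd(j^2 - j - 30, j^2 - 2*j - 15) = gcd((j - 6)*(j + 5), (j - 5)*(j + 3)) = 1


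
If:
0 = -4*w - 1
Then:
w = -1/4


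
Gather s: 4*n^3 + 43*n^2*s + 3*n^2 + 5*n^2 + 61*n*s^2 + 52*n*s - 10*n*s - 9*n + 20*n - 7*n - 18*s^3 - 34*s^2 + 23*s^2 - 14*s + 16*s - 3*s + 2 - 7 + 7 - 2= 4*n^3 + 8*n^2 + 4*n - 18*s^3 + s^2*(61*n - 11) + s*(43*n^2 + 42*n - 1)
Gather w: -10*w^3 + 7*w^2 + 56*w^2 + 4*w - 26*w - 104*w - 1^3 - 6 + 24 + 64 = -10*w^3 + 63*w^2 - 126*w + 81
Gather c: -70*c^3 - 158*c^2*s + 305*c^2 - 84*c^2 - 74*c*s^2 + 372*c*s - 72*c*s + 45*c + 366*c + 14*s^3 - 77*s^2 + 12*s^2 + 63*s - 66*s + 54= -70*c^3 + c^2*(221 - 158*s) + c*(-74*s^2 + 300*s + 411) + 14*s^3 - 65*s^2 - 3*s + 54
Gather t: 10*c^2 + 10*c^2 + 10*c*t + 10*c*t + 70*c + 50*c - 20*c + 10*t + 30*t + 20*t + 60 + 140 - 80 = 20*c^2 + 100*c + t*(20*c + 60) + 120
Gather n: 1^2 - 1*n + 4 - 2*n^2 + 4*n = -2*n^2 + 3*n + 5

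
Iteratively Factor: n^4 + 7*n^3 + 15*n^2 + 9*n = (n)*(n^3 + 7*n^2 + 15*n + 9) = n*(n + 3)*(n^2 + 4*n + 3) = n*(n + 1)*(n + 3)*(n + 3)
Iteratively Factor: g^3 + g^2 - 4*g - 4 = (g + 1)*(g^2 - 4) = (g + 1)*(g + 2)*(g - 2)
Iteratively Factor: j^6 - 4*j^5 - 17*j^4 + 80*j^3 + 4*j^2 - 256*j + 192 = (j - 1)*(j^5 - 3*j^4 - 20*j^3 + 60*j^2 + 64*j - 192) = (j - 1)*(j + 4)*(j^4 - 7*j^3 + 8*j^2 + 28*j - 48) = (j - 3)*(j - 1)*(j + 4)*(j^3 - 4*j^2 - 4*j + 16) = (j - 3)*(j - 2)*(j - 1)*(j + 4)*(j^2 - 2*j - 8) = (j - 3)*(j - 2)*(j - 1)*(j + 2)*(j + 4)*(j - 4)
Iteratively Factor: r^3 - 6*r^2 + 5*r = (r)*(r^2 - 6*r + 5) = r*(r - 5)*(r - 1)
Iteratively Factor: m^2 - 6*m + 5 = (m - 5)*(m - 1)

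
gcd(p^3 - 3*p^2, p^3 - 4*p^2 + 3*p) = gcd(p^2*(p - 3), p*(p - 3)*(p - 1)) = p^2 - 3*p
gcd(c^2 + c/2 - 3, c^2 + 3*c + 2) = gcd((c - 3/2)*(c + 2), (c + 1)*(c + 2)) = c + 2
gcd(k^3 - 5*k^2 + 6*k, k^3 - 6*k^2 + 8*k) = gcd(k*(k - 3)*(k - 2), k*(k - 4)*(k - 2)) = k^2 - 2*k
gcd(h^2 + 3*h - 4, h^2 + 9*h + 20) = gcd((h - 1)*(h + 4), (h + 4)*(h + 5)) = h + 4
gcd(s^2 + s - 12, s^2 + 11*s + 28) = s + 4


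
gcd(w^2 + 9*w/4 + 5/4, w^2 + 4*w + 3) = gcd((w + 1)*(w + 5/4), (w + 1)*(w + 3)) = w + 1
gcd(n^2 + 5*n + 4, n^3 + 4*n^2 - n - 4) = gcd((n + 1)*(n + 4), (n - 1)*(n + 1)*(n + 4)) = n^2 + 5*n + 4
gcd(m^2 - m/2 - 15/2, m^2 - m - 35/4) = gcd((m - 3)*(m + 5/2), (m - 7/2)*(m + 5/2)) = m + 5/2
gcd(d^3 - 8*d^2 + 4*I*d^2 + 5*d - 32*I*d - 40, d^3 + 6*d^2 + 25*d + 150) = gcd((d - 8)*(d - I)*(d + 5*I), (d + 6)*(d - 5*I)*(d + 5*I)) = d + 5*I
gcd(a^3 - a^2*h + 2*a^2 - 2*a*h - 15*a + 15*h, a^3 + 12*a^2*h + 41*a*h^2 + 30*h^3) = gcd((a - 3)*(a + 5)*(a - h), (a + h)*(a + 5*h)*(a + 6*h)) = 1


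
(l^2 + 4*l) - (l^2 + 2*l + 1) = 2*l - 1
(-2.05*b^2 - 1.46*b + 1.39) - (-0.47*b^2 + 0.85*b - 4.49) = -1.58*b^2 - 2.31*b + 5.88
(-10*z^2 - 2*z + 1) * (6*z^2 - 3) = -60*z^4 - 12*z^3 + 36*z^2 + 6*z - 3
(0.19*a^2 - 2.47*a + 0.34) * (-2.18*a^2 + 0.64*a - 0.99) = -0.4142*a^4 + 5.5062*a^3 - 2.5101*a^2 + 2.6629*a - 0.3366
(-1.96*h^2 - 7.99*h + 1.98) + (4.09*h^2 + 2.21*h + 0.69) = 2.13*h^2 - 5.78*h + 2.67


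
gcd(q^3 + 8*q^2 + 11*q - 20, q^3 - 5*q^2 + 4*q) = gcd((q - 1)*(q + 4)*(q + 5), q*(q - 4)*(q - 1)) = q - 1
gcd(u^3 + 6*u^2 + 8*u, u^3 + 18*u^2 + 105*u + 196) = u + 4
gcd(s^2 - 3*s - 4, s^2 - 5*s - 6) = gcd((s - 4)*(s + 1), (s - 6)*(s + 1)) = s + 1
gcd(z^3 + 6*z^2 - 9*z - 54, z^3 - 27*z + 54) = z^2 + 3*z - 18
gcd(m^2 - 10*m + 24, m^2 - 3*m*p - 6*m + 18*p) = m - 6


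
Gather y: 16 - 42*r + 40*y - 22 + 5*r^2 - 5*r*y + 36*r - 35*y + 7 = 5*r^2 - 6*r + y*(5 - 5*r) + 1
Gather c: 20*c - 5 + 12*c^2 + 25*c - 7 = 12*c^2 + 45*c - 12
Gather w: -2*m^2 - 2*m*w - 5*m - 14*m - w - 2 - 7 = -2*m^2 - 19*m + w*(-2*m - 1) - 9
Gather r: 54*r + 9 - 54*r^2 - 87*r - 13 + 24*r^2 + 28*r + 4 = -30*r^2 - 5*r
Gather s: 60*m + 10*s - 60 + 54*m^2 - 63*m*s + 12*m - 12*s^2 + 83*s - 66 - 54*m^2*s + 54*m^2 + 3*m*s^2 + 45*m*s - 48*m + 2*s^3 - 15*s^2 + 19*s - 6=108*m^2 + 24*m + 2*s^3 + s^2*(3*m - 27) + s*(-54*m^2 - 18*m + 112) - 132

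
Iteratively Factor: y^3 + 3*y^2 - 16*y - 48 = (y + 4)*(y^2 - y - 12) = (y + 3)*(y + 4)*(y - 4)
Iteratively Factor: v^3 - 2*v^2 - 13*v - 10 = (v - 5)*(v^2 + 3*v + 2) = (v - 5)*(v + 1)*(v + 2)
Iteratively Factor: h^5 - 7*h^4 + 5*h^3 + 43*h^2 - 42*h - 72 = (h - 4)*(h^4 - 3*h^3 - 7*h^2 + 15*h + 18) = (h - 4)*(h - 3)*(h^3 - 7*h - 6) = (h - 4)*(h - 3)*(h + 1)*(h^2 - h - 6) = (h - 4)*(h - 3)^2*(h + 1)*(h + 2)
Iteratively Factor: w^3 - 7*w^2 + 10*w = (w - 2)*(w^2 - 5*w) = w*(w - 2)*(w - 5)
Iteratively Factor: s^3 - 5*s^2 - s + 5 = (s - 5)*(s^2 - 1) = (s - 5)*(s + 1)*(s - 1)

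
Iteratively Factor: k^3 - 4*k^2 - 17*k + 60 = (k - 5)*(k^2 + k - 12) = (k - 5)*(k - 3)*(k + 4)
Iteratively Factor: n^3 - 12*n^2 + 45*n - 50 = (n - 5)*(n^2 - 7*n + 10) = (n - 5)^2*(n - 2)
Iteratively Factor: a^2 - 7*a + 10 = (a - 5)*(a - 2)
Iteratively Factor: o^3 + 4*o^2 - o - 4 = (o + 4)*(o^2 - 1) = (o - 1)*(o + 4)*(o + 1)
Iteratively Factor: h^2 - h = (h)*(h - 1)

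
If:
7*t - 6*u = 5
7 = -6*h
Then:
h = -7/6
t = 6*u/7 + 5/7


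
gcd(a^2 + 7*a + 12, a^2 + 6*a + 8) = a + 4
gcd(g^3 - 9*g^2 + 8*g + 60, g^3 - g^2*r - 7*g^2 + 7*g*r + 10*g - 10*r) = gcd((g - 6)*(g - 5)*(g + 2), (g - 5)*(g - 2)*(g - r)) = g - 5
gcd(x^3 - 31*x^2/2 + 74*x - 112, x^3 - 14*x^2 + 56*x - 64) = x^2 - 12*x + 32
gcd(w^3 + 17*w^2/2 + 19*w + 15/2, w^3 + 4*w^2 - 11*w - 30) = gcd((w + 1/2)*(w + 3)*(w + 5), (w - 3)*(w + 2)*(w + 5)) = w + 5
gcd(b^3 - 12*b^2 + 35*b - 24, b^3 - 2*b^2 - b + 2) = b - 1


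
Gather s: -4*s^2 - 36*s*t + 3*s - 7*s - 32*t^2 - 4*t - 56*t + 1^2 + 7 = -4*s^2 + s*(-36*t - 4) - 32*t^2 - 60*t + 8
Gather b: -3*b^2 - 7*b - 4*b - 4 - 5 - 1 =-3*b^2 - 11*b - 10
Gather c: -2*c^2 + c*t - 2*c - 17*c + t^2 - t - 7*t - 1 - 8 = -2*c^2 + c*(t - 19) + t^2 - 8*t - 9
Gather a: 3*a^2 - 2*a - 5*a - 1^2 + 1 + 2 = 3*a^2 - 7*a + 2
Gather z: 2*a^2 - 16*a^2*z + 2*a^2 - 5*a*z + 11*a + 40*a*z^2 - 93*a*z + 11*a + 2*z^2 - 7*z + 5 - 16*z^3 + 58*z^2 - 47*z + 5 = 4*a^2 + 22*a - 16*z^3 + z^2*(40*a + 60) + z*(-16*a^2 - 98*a - 54) + 10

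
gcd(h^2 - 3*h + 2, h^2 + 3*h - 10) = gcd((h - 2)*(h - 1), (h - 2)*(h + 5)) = h - 2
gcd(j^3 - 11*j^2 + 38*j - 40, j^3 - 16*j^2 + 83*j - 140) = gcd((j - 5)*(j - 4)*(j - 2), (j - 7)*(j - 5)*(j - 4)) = j^2 - 9*j + 20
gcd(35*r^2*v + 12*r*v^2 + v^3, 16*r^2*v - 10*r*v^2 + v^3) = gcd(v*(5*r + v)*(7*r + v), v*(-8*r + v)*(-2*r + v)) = v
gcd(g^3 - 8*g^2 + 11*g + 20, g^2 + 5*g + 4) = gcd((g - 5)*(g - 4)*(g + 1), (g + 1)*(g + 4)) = g + 1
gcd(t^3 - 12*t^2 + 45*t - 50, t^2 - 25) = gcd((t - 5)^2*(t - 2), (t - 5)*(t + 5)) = t - 5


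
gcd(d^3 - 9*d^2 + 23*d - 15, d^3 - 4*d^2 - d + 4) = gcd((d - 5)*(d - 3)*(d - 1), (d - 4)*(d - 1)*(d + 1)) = d - 1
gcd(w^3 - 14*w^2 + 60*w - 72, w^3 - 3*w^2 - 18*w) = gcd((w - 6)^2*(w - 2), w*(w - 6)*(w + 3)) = w - 6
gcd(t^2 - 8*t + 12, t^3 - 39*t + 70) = t - 2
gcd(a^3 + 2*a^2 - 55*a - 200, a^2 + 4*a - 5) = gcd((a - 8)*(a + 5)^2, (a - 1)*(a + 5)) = a + 5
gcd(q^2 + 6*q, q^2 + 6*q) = q^2 + 6*q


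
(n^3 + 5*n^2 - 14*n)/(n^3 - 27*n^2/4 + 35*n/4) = 4*(n^2 + 5*n - 14)/(4*n^2 - 27*n + 35)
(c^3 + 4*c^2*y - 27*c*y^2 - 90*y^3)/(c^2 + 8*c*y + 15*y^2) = (c^2 + c*y - 30*y^2)/(c + 5*y)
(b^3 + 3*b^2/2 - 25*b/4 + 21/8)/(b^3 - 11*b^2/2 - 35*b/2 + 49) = (b^2 - 2*b + 3/4)/(b^2 - 9*b + 14)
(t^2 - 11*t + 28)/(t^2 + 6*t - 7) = (t^2 - 11*t + 28)/(t^2 + 6*t - 7)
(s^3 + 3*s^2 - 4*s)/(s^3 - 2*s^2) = (s^2 + 3*s - 4)/(s*(s - 2))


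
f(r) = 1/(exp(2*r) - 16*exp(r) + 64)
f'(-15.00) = 0.00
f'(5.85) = -0.00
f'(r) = (-2*exp(2*r) + 16*exp(r))/(exp(2*r) - 16*exp(r) + 64)^2 = 2*(8 - exp(r))*exp(r)/(exp(2*r) - 16*exp(r) + 64)^2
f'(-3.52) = 0.00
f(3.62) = 0.00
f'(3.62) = -0.00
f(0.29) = 0.02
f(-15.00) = 0.02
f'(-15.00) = 0.00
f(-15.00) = 0.02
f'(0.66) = 0.02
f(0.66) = 0.03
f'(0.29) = 0.01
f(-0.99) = 0.02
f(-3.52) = 0.02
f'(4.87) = -0.00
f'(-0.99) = 0.00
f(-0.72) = 0.02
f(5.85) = 0.00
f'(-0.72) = 0.00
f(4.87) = 0.00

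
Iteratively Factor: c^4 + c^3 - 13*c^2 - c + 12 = (c - 3)*(c^3 + 4*c^2 - c - 4) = (c - 3)*(c + 4)*(c^2 - 1) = (c - 3)*(c - 1)*(c + 4)*(c + 1)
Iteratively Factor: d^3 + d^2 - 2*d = (d - 1)*(d^2 + 2*d) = d*(d - 1)*(d + 2)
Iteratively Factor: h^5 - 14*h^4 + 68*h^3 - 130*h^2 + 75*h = (h - 5)*(h^4 - 9*h^3 + 23*h^2 - 15*h) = (h - 5)*(h - 1)*(h^3 - 8*h^2 + 15*h) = (h - 5)^2*(h - 1)*(h^2 - 3*h) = (h - 5)^2*(h - 3)*(h - 1)*(h)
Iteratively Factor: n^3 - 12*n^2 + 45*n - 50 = (n - 5)*(n^2 - 7*n + 10) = (n - 5)*(n - 2)*(n - 5)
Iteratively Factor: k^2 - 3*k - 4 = (k + 1)*(k - 4)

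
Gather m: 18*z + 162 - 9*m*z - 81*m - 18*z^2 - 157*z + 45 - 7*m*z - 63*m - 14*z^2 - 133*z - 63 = m*(-16*z - 144) - 32*z^2 - 272*z + 144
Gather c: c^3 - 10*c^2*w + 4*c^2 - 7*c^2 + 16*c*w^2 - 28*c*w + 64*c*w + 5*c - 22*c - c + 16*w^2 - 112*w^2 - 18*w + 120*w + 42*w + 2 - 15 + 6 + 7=c^3 + c^2*(-10*w - 3) + c*(16*w^2 + 36*w - 18) - 96*w^2 + 144*w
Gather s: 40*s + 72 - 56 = 40*s + 16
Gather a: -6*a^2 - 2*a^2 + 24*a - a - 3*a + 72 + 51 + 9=-8*a^2 + 20*a + 132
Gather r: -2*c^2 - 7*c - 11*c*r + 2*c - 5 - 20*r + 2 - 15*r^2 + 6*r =-2*c^2 - 5*c - 15*r^2 + r*(-11*c - 14) - 3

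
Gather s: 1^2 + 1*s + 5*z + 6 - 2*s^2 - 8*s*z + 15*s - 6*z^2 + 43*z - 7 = -2*s^2 + s*(16 - 8*z) - 6*z^2 + 48*z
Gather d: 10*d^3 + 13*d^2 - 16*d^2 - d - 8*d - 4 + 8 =10*d^3 - 3*d^2 - 9*d + 4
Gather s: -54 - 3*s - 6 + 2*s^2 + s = 2*s^2 - 2*s - 60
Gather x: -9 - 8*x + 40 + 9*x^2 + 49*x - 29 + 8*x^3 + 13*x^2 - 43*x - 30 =8*x^3 + 22*x^2 - 2*x - 28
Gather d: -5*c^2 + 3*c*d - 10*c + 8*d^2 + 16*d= -5*c^2 - 10*c + 8*d^2 + d*(3*c + 16)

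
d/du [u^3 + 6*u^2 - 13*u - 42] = 3*u^2 + 12*u - 13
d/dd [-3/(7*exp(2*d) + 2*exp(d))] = 6*(7*exp(d) + 1)*exp(-d)/(7*exp(d) + 2)^2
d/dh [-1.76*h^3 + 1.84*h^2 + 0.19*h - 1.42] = -5.28*h^2 + 3.68*h + 0.19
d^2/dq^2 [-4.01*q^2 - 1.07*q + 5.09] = -8.02000000000000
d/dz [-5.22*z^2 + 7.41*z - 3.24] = 7.41 - 10.44*z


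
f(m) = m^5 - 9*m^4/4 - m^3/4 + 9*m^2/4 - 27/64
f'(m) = 5*m^4 - 9*m^3 - 3*m^2/4 + 9*m/2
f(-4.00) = -1548.42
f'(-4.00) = 1826.00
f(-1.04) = -1.56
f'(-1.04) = 10.48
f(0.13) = -0.39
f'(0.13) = 0.55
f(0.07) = -0.41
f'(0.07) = 0.31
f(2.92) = 61.25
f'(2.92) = 146.17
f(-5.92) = -9904.50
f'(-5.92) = 7955.60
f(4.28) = 702.39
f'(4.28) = 977.72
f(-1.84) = -38.13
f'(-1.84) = 102.56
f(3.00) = 73.83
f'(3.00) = 168.75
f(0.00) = -0.42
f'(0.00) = 0.00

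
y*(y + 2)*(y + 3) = y^3 + 5*y^2 + 6*y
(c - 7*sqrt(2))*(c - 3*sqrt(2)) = c^2 - 10*sqrt(2)*c + 42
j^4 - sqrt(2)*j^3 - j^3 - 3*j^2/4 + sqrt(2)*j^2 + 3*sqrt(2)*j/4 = j*(j - 3/2)*(j + 1/2)*(j - sqrt(2))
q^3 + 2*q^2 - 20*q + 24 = (q - 2)^2*(q + 6)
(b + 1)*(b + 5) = b^2 + 6*b + 5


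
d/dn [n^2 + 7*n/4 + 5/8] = 2*n + 7/4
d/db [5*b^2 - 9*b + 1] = 10*b - 9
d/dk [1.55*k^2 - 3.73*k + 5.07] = 3.1*k - 3.73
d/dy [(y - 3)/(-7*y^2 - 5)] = (-7*y^2 + 14*y*(y - 3) - 5)/(7*y^2 + 5)^2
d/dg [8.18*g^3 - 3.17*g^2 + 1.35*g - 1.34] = 24.54*g^2 - 6.34*g + 1.35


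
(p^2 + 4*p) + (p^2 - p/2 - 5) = 2*p^2 + 7*p/2 - 5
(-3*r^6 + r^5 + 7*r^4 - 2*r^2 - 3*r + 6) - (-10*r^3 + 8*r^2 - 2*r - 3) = -3*r^6 + r^5 + 7*r^4 + 10*r^3 - 10*r^2 - r + 9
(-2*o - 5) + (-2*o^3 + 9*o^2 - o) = -2*o^3 + 9*o^2 - 3*o - 5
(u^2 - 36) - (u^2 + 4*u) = -4*u - 36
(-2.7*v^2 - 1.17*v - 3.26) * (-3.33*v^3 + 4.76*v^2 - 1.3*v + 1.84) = 8.991*v^5 - 8.9559*v^4 + 8.7966*v^3 - 18.9646*v^2 + 2.0852*v - 5.9984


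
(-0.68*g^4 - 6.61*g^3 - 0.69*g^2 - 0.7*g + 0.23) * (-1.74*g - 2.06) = 1.1832*g^5 + 12.9022*g^4 + 14.8172*g^3 + 2.6394*g^2 + 1.0418*g - 0.4738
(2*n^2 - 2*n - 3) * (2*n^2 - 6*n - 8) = 4*n^4 - 16*n^3 - 10*n^2 + 34*n + 24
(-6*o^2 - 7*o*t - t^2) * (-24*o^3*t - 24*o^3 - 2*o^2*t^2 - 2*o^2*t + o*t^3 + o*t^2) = 144*o^5*t + 144*o^5 + 180*o^4*t^2 + 180*o^4*t + 32*o^3*t^3 + 32*o^3*t^2 - 5*o^2*t^4 - 5*o^2*t^3 - o*t^5 - o*t^4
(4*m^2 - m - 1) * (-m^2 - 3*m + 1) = -4*m^4 - 11*m^3 + 8*m^2 + 2*m - 1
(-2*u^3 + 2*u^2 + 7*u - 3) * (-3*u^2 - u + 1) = 6*u^5 - 4*u^4 - 25*u^3 + 4*u^2 + 10*u - 3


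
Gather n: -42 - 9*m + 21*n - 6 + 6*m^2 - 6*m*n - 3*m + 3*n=6*m^2 - 12*m + n*(24 - 6*m) - 48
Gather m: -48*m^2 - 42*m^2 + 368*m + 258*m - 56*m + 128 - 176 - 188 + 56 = -90*m^2 + 570*m - 180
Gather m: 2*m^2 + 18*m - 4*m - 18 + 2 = 2*m^2 + 14*m - 16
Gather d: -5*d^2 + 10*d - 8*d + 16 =-5*d^2 + 2*d + 16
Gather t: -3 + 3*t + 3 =3*t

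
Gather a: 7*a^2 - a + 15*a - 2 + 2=7*a^2 + 14*a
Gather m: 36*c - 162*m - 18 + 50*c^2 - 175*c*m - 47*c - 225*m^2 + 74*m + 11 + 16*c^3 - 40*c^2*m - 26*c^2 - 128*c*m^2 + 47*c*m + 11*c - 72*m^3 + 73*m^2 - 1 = 16*c^3 + 24*c^2 - 72*m^3 + m^2*(-128*c - 152) + m*(-40*c^2 - 128*c - 88) - 8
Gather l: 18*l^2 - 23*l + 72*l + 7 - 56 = 18*l^2 + 49*l - 49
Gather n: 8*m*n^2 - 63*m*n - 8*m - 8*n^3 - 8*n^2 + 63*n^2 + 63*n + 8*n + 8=-8*m - 8*n^3 + n^2*(8*m + 55) + n*(71 - 63*m) + 8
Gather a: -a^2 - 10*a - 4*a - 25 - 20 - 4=-a^2 - 14*a - 49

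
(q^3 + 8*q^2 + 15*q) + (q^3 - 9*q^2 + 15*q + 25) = 2*q^3 - q^2 + 30*q + 25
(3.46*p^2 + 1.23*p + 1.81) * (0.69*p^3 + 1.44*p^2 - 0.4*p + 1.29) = 2.3874*p^5 + 5.8311*p^4 + 1.6361*p^3 + 6.5778*p^2 + 0.8627*p + 2.3349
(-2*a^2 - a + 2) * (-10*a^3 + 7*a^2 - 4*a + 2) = 20*a^5 - 4*a^4 - 19*a^3 + 14*a^2 - 10*a + 4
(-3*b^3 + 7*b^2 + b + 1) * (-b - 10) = 3*b^4 + 23*b^3 - 71*b^2 - 11*b - 10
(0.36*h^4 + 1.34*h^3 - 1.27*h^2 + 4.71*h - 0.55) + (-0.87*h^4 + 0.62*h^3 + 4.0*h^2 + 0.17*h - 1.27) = -0.51*h^4 + 1.96*h^3 + 2.73*h^2 + 4.88*h - 1.82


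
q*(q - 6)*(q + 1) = q^3 - 5*q^2 - 6*q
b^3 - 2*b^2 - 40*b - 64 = (b - 8)*(b + 2)*(b + 4)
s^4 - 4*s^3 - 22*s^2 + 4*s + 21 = (s - 7)*(s - 1)*(s + 1)*(s + 3)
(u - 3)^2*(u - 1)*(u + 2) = u^4 - 5*u^3 + u^2 + 21*u - 18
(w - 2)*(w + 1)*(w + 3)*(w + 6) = w^4 + 8*w^3 + 7*w^2 - 36*w - 36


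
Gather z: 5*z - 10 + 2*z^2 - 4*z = 2*z^2 + z - 10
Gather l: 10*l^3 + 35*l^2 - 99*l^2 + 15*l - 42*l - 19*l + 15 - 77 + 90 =10*l^3 - 64*l^2 - 46*l + 28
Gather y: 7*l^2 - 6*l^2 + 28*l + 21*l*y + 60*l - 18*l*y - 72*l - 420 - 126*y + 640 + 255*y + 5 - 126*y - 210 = l^2 + 16*l + y*(3*l + 3) + 15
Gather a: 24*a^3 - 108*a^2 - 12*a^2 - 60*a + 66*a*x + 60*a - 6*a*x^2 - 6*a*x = 24*a^3 - 120*a^2 + a*(-6*x^2 + 60*x)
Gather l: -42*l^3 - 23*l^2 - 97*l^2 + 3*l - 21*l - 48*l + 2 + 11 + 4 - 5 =-42*l^3 - 120*l^2 - 66*l + 12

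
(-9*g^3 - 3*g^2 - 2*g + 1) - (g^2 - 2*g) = -9*g^3 - 4*g^2 + 1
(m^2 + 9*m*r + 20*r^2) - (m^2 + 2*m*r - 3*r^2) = 7*m*r + 23*r^2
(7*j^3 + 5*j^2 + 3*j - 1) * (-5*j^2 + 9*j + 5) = -35*j^5 + 38*j^4 + 65*j^3 + 57*j^2 + 6*j - 5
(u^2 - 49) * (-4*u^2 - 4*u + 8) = -4*u^4 - 4*u^3 + 204*u^2 + 196*u - 392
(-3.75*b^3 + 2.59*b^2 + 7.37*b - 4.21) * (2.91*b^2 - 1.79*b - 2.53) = -10.9125*b^5 + 14.2494*b^4 + 26.2981*b^3 - 31.9961*b^2 - 11.1102*b + 10.6513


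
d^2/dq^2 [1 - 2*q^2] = -4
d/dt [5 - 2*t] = -2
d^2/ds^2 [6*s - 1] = 0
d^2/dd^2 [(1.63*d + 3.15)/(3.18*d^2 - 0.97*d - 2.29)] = ((-31.1004*d - 16.8718)*(-3.18*d^2 + 0.97*d + 2.29) - (1.63*d + 3.15)*(6.36*d - 0.97)*(12.72*d - 1.94))/(-3.18*d^2 + 0.97*d + 2.29)^3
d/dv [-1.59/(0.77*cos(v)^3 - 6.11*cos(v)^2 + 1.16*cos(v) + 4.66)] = (-3.6729*cos(v)^2 + 19.4298*cos(v) - 1.8444)*sin(v)/(0.77*cos(v)^3 - 6.11*cos(v)^2 + 1.16*cos(v) + 4.66)^2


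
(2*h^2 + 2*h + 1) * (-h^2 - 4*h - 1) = -2*h^4 - 10*h^3 - 11*h^2 - 6*h - 1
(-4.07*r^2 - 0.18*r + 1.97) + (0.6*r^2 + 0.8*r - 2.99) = -3.47*r^2 + 0.62*r - 1.02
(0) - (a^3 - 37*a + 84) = -a^3 + 37*a - 84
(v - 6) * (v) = v^2 - 6*v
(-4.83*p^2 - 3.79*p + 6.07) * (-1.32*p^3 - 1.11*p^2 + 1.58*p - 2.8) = 6.3756*p^5 + 10.3641*p^4 - 11.4369*p^3 + 0.798099999999998*p^2 + 20.2026*p - 16.996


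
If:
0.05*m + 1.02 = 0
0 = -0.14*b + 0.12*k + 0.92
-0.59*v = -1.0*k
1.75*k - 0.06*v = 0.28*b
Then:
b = 7.69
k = 1.31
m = -20.40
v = 2.21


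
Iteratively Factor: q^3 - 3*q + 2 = (q + 2)*(q^2 - 2*q + 1) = (q - 1)*(q + 2)*(q - 1)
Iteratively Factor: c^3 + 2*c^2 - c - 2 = (c + 2)*(c^2 - 1) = (c + 1)*(c + 2)*(c - 1)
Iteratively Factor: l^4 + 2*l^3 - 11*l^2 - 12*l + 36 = (l + 3)*(l^3 - l^2 - 8*l + 12) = (l + 3)^2*(l^2 - 4*l + 4) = (l - 2)*(l + 3)^2*(l - 2)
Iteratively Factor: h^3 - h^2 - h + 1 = (h - 1)*(h^2 - 1) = (h - 1)^2*(h + 1)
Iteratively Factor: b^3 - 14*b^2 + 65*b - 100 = (b - 5)*(b^2 - 9*b + 20) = (b - 5)*(b - 4)*(b - 5)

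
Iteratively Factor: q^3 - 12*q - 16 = (q + 2)*(q^2 - 2*q - 8) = (q - 4)*(q + 2)*(q + 2)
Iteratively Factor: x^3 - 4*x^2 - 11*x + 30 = (x + 3)*(x^2 - 7*x + 10) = (x - 5)*(x + 3)*(x - 2)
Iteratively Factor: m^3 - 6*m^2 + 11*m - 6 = (m - 2)*(m^2 - 4*m + 3) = (m - 3)*(m - 2)*(m - 1)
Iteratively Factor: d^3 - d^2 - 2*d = (d - 2)*(d^2 + d) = (d - 2)*(d + 1)*(d)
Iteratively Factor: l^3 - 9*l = (l)*(l^2 - 9) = l*(l - 3)*(l + 3)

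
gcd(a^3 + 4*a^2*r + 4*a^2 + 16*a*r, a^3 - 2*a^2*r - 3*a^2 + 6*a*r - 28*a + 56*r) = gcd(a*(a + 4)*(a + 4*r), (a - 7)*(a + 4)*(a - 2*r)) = a + 4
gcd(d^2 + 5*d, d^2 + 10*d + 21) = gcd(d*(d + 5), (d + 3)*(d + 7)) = 1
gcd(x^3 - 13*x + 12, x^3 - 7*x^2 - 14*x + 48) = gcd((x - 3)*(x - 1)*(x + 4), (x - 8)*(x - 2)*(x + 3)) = 1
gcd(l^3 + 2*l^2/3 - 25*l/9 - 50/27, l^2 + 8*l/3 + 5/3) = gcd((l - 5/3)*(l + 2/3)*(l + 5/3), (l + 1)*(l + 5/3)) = l + 5/3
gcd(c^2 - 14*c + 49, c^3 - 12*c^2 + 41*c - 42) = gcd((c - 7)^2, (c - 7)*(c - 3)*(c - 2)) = c - 7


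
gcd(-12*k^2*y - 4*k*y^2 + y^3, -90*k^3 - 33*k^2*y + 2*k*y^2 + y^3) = -6*k + y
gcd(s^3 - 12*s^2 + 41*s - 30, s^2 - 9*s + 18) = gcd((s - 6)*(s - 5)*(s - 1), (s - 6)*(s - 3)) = s - 6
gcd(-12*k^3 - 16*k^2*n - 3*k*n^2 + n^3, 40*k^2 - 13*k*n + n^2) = 1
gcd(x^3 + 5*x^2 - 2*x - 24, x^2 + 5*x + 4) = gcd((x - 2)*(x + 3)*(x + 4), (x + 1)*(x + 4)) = x + 4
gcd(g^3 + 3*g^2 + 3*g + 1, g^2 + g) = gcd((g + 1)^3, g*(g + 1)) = g + 1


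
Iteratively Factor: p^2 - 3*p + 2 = (p - 1)*(p - 2)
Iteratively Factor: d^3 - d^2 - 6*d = (d - 3)*(d^2 + 2*d) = (d - 3)*(d + 2)*(d)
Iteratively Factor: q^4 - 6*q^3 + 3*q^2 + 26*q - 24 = (q + 2)*(q^3 - 8*q^2 + 19*q - 12) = (q - 4)*(q + 2)*(q^2 - 4*q + 3) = (q - 4)*(q - 1)*(q + 2)*(q - 3)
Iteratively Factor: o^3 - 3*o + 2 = (o + 2)*(o^2 - 2*o + 1) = (o - 1)*(o + 2)*(o - 1)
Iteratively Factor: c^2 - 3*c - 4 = (c - 4)*(c + 1)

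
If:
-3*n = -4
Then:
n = 4/3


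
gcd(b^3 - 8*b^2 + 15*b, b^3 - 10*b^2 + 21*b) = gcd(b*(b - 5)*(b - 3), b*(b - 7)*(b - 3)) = b^2 - 3*b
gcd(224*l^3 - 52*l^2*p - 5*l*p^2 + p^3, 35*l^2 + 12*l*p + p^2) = 7*l + p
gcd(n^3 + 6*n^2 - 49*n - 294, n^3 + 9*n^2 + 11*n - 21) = n + 7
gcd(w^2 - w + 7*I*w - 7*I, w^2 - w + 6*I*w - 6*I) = w - 1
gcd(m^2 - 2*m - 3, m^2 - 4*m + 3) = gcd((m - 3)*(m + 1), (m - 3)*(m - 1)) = m - 3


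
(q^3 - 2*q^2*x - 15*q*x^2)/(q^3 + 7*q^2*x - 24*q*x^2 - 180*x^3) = q*(q + 3*x)/(q^2 + 12*q*x + 36*x^2)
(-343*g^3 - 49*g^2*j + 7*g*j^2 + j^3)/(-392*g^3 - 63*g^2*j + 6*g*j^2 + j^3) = (7*g - j)/(8*g - j)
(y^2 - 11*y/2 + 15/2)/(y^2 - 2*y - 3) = (y - 5/2)/(y + 1)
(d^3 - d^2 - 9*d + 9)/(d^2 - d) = d - 9/d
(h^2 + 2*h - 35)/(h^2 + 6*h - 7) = (h - 5)/(h - 1)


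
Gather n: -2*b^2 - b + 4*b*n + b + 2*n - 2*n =-2*b^2 + 4*b*n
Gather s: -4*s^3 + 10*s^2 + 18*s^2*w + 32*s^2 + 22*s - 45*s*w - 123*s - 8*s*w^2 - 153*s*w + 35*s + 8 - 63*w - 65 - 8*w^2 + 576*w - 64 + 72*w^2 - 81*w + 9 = -4*s^3 + s^2*(18*w + 42) + s*(-8*w^2 - 198*w - 66) + 64*w^2 + 432*w - 112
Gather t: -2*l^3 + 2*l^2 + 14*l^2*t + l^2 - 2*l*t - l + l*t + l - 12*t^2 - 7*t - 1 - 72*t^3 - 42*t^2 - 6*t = -2*l^3 + 3*l^2 - 72*t^3 - 54*t^2 + t*(14*l^2 - l - 13) - 1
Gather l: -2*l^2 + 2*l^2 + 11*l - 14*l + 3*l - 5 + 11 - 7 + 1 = 0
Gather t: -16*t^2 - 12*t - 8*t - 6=-16*t^2 - 20*t - 6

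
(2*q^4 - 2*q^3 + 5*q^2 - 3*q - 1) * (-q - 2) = -2*q^5 - 2*q^4 - q^3 - 7*q^2 + 7*q + 2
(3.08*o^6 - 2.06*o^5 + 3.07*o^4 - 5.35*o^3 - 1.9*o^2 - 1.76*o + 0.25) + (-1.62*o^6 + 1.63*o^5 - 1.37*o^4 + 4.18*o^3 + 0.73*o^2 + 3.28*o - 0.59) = 1.46*o^6 - 0.43*o^5 + 1.7*o^4 - 1.17*o^3 - 1.17*o^2 + 1.52*o - 0.34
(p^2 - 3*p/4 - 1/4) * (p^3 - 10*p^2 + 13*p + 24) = p^5 - 43*p^4/4 + 81*p^3/4 + 67*p^2/4 - 85*p/4 - 6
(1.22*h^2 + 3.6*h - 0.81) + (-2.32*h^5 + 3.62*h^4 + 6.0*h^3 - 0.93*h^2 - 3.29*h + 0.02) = -2.32*h^5 + 3.62*h^4 + 6.0*h^3 + 0.29*h^2 + 0.31*h - 0.79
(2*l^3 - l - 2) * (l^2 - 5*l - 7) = 2*l^5 - 10*l^4 - 15*l^3 + 3*l^2 + 17*l + 14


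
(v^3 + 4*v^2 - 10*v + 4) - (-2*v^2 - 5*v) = v^3 + 6*v^2 - 5*v + 4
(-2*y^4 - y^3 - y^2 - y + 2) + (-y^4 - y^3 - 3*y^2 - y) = -3*y^4 - 2*y^3 - 4*y^2 - 2*y + 2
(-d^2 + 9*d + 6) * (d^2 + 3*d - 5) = -d^4 + 6*d^3 + 38*d^2 - 27*d - 30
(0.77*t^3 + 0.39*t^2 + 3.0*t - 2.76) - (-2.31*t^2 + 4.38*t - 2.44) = 0.77*t^3 + 2.7*t^2 - 1.38*t - 0.32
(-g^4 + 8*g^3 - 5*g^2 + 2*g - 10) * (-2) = 2*g^4 - 16*g^3 + 10*g^2 - 4*g + 20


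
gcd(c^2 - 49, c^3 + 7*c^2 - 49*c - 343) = c^2 - 49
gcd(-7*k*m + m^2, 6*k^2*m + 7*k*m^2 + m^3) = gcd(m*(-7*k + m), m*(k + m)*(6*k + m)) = m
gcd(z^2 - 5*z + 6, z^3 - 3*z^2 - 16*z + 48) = z - 3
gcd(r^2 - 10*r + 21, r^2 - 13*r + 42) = r - 7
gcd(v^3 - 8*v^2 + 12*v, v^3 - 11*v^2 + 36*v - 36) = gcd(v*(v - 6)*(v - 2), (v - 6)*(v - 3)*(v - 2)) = v^2 - 8*v + 12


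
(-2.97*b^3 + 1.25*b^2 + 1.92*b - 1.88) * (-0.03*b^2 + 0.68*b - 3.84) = 0.0891*b^5 - 2.0571*b^4 + 12.1972*b^3 - 3.438*b^2 - 8.6512*b + 7.2192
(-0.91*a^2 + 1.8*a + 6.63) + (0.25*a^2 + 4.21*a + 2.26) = -0.66*a^2 + 6.01*a + 8.89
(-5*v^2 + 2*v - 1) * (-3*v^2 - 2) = 15*v^4 - 6*v^3 + 13*v^2 - 4*v + 2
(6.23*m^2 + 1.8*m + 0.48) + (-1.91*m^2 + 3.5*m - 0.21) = 4.32*m^2 + 5.3*m + 0.27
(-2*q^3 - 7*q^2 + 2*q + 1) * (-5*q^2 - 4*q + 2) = 10*q^5 + 43*q^4 + 14*q^3 - 27*q^2 + 2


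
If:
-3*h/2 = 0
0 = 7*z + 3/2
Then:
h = 0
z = -3/14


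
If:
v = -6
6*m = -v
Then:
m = 1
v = -6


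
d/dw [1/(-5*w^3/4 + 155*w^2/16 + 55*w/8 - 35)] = 32*(6*w^2 - 31*w - 11)/(5*(4*w^3 - 31*w^2 - 22*w + 112)^2)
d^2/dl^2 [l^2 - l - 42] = 2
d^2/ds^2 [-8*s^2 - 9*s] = -16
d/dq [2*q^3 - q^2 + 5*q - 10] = 6*q^2 - 2*q + 5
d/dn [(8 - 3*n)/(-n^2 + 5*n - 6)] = (-3*n^2 + 16*n - 22)/(n^4 - 10*n^3 + 37*n^2 - 60*n + 36)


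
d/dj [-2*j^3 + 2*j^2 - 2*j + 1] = -6*j^2 + 4*j - 2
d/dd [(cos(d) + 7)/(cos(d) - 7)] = 14*sin(d)/(cos(d) - 7)^2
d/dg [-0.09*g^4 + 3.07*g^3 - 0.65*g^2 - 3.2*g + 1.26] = -0.36*g^3 + 9.21*g^2 - 1.3*g - 3.2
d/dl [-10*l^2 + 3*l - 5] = 3 - 20*l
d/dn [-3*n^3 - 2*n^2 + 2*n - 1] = -9*n^2 - 4*n + 2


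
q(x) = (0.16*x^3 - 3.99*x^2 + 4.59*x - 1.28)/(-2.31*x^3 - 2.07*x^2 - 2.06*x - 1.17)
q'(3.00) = -0.02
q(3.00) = 0.22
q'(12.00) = -0.01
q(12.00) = 0.06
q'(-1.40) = -5.67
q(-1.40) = -4.00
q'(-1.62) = -3.40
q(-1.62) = -3.03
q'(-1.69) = -2.95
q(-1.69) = -2.81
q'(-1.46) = -4.86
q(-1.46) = -3.68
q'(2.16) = 0.03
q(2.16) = 0.22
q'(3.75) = -0.03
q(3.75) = 0.20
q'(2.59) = -0.00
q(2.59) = 0.22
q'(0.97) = 0.27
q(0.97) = 0.06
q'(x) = (0.48*x^2 - 7.98*x + 4.59)/(-2.31*x^3 - 2.07*x^2 - 2.06*x - 1.17) + (6.93*x^2 + 4.14*x + 2.06)*(0.16*x^3 - 3.99*x^2 + 4.59*x - 1.28)/(-2.31*x^3 - 2.07*x^2 - 2.06*x - 1.17)^2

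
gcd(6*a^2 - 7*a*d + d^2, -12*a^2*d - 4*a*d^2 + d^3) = 6*a - d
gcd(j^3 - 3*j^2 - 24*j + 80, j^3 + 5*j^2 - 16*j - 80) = j^2 + j - 20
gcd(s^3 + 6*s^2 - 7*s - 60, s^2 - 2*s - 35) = s + 5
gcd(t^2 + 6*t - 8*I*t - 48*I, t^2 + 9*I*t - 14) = 1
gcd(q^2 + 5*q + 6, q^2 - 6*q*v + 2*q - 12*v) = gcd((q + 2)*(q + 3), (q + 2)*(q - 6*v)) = q + 2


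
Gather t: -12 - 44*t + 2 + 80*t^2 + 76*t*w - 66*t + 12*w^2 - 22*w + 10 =80*t^2 + t*(76*w - 110) + 12*w^2 - 22*w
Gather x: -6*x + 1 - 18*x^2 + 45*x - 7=-18*x^2 + 39*x - 6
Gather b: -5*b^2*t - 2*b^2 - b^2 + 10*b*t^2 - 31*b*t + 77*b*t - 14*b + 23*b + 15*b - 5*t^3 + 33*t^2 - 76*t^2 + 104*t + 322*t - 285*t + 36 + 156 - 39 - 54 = b^2*(-5*t - 3) + b*(10*t^2 + 46*t + 24) - 5*t^3 - 43*t^2 + 141*t + 99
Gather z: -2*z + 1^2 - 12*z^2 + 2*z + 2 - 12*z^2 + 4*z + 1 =-24*z^2 + 4*z + 4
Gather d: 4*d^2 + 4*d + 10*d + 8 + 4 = 4*d^2 + 14*d + 12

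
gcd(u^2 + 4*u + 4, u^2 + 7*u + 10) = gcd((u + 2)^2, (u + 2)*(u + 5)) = u + 2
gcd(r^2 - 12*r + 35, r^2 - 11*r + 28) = r - 7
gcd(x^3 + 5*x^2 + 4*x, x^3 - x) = x^2 + x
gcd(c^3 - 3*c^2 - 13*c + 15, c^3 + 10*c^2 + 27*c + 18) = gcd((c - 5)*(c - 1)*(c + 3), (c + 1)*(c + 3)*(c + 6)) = c + 3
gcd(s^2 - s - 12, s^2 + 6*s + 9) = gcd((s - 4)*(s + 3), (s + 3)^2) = s + 3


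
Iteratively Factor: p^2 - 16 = (p + 4)*(p - 4)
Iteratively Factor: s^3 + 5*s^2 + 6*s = (s + 2)*(s^2 + 3*s) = (s + 2)*(s + 3)*(s)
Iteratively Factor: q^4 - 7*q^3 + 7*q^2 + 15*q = (q)*(q^3 - 7*q^2 + 7*q + 15) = q*(q - 5)*(q^2 - 2*q - 3) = q*(q - 5)*(q - 3)*(q + 1)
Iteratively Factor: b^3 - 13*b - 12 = (b - 4)*(b^2 + 4*b + 3) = (b - 4)*(b + 1)*(b + 3)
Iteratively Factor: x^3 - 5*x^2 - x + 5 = (x - 5)*(x^2 - 1) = (x - 5)*(x + 1)*(x - 1)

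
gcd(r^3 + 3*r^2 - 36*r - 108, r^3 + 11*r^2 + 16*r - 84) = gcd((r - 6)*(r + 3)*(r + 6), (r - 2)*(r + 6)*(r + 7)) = r + 6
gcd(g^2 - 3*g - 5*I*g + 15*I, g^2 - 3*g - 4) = 1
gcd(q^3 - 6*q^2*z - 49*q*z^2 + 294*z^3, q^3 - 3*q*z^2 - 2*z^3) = 1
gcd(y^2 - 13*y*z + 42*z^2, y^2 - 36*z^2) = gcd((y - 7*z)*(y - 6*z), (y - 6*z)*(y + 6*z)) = y - 6*z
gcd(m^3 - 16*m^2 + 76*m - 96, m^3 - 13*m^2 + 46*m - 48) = m^2 - 10*m + 16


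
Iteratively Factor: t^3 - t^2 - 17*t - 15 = (t + 1)*(t^2 - 2*t - 15) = (t - 5)*(t + 1)*(t + 3)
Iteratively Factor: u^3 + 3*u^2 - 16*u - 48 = (u + 4)*(u^2 - u - 12) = (u + 3)*(u + 4)*(u - 4)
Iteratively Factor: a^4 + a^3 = (a)*(a^3 + a^2) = a^2*(a^2 + a) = a^2*(a + 1)*(a)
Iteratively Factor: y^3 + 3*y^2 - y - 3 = (y - 1)*(y^2 + 4*y + 3) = (y - 1)*(y + 3)*(y + 1)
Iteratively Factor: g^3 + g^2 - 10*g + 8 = (g - 1)*(g^2 + 2*g - 8) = (g - 1)*(g + 4)*(g - 2)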